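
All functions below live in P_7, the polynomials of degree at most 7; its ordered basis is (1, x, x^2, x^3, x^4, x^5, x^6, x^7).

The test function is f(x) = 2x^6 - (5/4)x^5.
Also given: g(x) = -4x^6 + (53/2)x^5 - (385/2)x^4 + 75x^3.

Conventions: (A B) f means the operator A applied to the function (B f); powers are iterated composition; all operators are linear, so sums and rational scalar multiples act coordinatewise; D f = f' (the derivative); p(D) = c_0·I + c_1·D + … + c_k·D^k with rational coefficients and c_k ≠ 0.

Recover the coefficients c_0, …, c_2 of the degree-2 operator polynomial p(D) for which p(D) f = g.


D^0 f = 2x^6 - (5/4)x^5
D^1 f = 12x^5 - (25/4)x^4
D^2 f = 60x^4 - 25x^3
matching coefficients of g against c_0 f + c_1 Df + … from the top degree down determines the c_i
solution: c_0 = -2, c_1 = 2, c_2 = -3

c_0 = -2, c_1 = 2, c_2 = -3


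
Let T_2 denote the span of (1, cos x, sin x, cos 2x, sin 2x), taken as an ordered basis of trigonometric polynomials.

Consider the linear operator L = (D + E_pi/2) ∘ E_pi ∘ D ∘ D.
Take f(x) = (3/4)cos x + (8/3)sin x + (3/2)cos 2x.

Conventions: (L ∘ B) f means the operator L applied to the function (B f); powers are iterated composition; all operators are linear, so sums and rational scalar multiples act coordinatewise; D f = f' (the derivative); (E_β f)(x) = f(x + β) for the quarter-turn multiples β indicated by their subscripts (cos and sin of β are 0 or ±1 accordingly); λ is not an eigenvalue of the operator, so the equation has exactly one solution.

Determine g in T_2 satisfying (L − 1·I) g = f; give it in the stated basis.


the result is g(x) = -(73/60)cos x - (7/30)sin x + (9/146)cos 2x - (12/73)sin 2x

write g with unknown coordinates in the stated basis and equate coefficients in (L − 1·I) g = f
solving from the highest basis element down gives g = -(73/60)cos x - (7/30)sin x + (9/146)cos 2x - (12/73)sin 2x
check: L g = -(7/15)cos x + (73/30)sin x + (114/73)cos 2x - (12/73)sin 2x
so L g − 1·g = (3/4)cos x + (8/3)sin x + (3/2)cos 2x = f ✓


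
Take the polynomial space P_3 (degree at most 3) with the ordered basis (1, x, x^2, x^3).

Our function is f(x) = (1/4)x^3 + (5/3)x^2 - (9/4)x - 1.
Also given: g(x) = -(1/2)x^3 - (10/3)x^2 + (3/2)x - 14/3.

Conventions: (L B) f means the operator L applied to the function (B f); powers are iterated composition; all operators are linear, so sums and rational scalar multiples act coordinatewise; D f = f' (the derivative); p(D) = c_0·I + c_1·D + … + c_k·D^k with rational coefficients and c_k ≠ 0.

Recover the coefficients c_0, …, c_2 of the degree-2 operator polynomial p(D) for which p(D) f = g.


c_0 = -2, c_1 = 0, c_2 = -2

D^0 f = (1/4)x^3 + (5/3)x^2 - (9/4)x - 1
D^1 f = (3/4)x^2 + (10/3)x - 9/4
D^2 f = (3/2)x + 10/3
matching coefficients of g against c_0 f + c_1 Df + … from the top degree down determines the c_i
solution: c_0 = -2, c_1 = 0, c_2 = -2


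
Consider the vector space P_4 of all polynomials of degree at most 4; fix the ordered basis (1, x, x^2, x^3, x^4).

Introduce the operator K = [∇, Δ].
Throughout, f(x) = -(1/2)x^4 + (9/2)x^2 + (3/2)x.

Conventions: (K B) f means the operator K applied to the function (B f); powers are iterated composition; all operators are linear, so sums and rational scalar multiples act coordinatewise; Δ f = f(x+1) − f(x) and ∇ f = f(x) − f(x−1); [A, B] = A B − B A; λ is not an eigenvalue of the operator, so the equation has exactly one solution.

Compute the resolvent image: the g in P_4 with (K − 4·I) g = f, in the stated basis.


g(x) = (1/8)x^4 - (9/8)x^2 - (3/8)x

write g with unknown coordinates in the stated basis and equate coefficients in (K − 4·I) g = f
solving from the highest basis element down gives g = (1/8)x^4 - (9/8)x^2 - (3/8)x
check: K g = 0
so K g − 4·g = -(1/2)x^4 + (9/2)x^2 + (3/2)x = f ✓


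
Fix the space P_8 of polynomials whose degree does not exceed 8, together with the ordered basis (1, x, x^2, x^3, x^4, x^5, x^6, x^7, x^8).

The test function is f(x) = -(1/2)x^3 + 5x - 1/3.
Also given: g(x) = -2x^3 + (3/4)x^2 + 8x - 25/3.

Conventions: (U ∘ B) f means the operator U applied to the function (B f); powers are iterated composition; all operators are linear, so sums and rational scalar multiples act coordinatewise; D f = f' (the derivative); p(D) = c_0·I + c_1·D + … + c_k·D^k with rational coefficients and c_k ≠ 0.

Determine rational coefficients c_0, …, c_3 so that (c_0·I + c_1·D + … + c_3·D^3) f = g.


p(D) = 4·I − (1/2)·D + 4·D^2 + (3/2)·D^3, i.e. c_0 = 4, c_1 = -1/2, c_2 = 4, c_3 = 3/2

D^0 f = -(1/2)x^3 + 5x - 1/3
D^1 f = -(3/2)x^2 + 5
D^2 f = -3x
D^3 f = -3
matching coefficients of g against c_0 f + c_1 Df + … from the top degree down determines the c_i
solution: c_0 = 4, c_1 = -1/2, c_2 = 4, c_3 = 3/2


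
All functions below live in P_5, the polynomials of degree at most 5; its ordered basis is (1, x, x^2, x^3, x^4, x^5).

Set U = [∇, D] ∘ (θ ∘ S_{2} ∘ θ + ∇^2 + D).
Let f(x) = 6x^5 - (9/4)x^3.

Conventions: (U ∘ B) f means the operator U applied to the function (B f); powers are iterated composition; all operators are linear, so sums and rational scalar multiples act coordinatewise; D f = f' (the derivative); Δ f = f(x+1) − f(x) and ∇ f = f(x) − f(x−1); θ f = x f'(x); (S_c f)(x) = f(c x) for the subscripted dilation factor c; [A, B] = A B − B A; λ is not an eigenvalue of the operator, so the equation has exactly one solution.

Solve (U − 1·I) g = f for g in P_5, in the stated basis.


the result is g(x) = -6x^5 + (9/4)x^3

write g with unknown coordinates in the stated basis and equate coefficients in (U − 1·I) g = f
solving from the highest basis element down gives g = -6x^5 + (9/4)x^3
check: U g = 0
so U g − 1·g = 6x^5 - (9/4)x^3 = f ✓


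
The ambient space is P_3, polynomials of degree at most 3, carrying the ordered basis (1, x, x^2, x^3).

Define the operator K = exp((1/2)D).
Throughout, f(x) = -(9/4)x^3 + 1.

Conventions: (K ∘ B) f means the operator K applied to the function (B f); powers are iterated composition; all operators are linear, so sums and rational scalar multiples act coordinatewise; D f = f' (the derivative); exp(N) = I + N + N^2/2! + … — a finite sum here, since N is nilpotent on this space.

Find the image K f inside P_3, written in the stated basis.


order-1 term: -(27/8)x^2
order-2 term: -(27/16)x
order-3 term: -9/32
the series for exp((1/2)D) f terminates at order 3
exp((1/2)D) f = -(9/4)x^3 - (27/8)x^2 - (27/16)x + 23/32

the result is g(x) = -(9/4)x^3 - (27/8)x^2 - (27/16)x + 23/32


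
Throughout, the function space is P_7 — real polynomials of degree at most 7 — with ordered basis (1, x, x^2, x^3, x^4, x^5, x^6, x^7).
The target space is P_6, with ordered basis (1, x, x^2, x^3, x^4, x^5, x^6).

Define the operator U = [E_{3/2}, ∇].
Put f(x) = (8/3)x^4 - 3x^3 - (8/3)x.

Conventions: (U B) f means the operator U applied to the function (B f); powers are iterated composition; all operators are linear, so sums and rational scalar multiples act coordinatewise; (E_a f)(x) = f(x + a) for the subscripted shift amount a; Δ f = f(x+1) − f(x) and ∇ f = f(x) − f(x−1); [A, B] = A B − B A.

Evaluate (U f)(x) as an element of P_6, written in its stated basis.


g(x) = 0

∇ f = (32/3)x^3 - 25x^2 + (59/3)x - 25/3
E_{3/2} ∇ f = (32/3)x^3 + 23x^2 + (50/3)x + 11/12
E_{3/2} f = (8/3)x^4 + 13x^3 + (45/2)x^2 + (157/12)x - 5/8
∇ E_{3/2} f = (32/3)x^3 + 23x^2 + (50/3)x + 11/12
[E_{3/2}, ∇] f = 0


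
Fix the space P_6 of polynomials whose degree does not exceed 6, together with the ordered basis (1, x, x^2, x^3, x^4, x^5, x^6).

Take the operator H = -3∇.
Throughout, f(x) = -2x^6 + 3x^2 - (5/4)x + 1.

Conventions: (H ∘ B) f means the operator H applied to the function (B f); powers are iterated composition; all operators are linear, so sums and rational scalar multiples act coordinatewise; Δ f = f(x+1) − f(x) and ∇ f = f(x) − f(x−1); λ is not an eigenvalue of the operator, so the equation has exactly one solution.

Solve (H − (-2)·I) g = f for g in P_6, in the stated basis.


write g with unknown coordinates in the stated basis and equate coefficients in (H − (-2)·I) g = f
solving from the highest basis element down gives g = -x^6 - 9x^5 - 45x^4 - 165x^3 - (897/2)x^2 - (6521/8)x - 11863/16
check: H g = 18x^5 + 90x^4 + 330x^3 + 900x^2 + 1629x + 11871/8
so H g − (-2)·g = -2x^6 + 3x^2 - (5/4)x + 1 = f ✓

the image equals g(x) = -x^6 - 9x^5 - 45x^4 - 165x^3 - (897/2)x^2 - (6521/8)x - 11863/16


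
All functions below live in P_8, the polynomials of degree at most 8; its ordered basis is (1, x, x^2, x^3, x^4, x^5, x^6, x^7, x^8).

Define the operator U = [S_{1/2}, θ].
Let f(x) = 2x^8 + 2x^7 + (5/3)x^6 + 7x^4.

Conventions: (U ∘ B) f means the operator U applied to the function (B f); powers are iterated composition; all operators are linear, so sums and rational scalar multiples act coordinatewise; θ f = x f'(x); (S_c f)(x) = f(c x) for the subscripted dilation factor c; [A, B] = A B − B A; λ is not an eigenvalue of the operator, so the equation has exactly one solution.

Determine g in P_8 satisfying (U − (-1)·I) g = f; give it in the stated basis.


write g with unknown coordinates in the stated basis and equate coefficients in (U − (-1)·I) g = f
solving from the highest basis element down gives g = 2x^8 + 2x^7 + (5/3)x^6 + 7x^4
check: U g = 0
so U g − (-1)·g = 2x^8 + 2x^7 + (5/3)x^6 + 7x^4 = f ✓

g(x) = 2x^8 + 2x^7 + (5/3)x^6 + 7x^4


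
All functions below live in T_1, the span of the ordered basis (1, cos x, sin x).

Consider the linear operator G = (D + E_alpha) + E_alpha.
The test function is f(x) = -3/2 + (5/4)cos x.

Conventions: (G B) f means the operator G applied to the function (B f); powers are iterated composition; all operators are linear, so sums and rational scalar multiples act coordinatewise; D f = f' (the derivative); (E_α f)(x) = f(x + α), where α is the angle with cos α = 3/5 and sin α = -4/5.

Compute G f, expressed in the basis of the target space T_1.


D f = -(5/4)sin x
E_alpha f = -3/2 + (3/4)cos x + sin x
(D + E_alpha) f = -3/2 + (3/4)cos x - (1/4)sin x
E_alpha f = -3/2 + (3/4)cos x + sin x
((D + E_alpha) + E_alpha) f = -3 + (3/2)cos x + (3/4)sin x

g(x) = -3 + (3/2)cos x + (3/4)sin x


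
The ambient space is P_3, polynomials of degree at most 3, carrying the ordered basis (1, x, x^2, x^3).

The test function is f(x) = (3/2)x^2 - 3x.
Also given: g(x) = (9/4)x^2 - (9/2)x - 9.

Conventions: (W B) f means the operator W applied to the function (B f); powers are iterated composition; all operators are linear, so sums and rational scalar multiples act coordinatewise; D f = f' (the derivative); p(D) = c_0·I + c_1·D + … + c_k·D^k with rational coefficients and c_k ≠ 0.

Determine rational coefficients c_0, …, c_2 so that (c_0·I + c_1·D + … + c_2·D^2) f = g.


p(D) = (3/2)·I − 3·D^2, i.e. c_0 = 3/2, c_1 = 0, c_2 = -3

D^0 f = (3/2)x^2 - 3x
D^1 f = 3x - 3
D^2 f = 3
matching coefficients of g against c_0 f + c_1 Df + … from the top degree down determines the c_i
solution: c_0 = 3/2, c_1 = 0, c_2 = -3


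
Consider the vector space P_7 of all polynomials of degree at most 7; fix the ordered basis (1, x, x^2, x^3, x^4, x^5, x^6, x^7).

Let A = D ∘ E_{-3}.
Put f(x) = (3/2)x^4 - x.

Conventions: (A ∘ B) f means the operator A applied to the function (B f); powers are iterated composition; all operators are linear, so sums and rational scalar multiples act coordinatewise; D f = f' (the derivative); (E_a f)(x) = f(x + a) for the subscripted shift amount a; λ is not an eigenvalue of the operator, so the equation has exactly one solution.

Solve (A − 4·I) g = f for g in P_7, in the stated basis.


write g with unknown coordinates in the stated basis and equate coefficients in (A − 4·I) g = f
solving from the highest basis element down gives g = -(3/8)x^4 - (3/8)x^3 + (99/32)x^2 - (425/64)x + 331/256
check: A g = -(3/2)x^3 + (99/8)x^2 - (441/16)x + 331/64
so A g − 4·g = (3/2)x^4 - x = f ✓

g(x) = -(3/8)x^4 - (3/8)x^3 + (99/32)x^2 - (425/64)x + 331/256


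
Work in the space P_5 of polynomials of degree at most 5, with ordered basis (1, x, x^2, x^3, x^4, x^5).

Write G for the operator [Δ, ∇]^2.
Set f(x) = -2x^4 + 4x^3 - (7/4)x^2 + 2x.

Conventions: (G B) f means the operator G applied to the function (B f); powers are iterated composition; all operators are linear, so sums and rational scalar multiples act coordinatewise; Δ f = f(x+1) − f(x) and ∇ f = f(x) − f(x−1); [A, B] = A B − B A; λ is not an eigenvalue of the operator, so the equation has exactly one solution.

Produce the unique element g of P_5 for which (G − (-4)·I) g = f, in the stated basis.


the result is g(x) = -(1/2)x^4 + x^3 - (7/16)x^2 + (1/2)x

write g with unknown coordinates in the stated basis and equate coefficients in (G − (-4)·I) g = f
solving from the highest basis element down gives g = -(1/2)x^4 + x^3 - (7/16)x^2 + (1/2)x
check: G g = 0
so G g − (-4)·g = -2x^4 + 4x^3 - (7/4)x^2 + 2x = f ✓


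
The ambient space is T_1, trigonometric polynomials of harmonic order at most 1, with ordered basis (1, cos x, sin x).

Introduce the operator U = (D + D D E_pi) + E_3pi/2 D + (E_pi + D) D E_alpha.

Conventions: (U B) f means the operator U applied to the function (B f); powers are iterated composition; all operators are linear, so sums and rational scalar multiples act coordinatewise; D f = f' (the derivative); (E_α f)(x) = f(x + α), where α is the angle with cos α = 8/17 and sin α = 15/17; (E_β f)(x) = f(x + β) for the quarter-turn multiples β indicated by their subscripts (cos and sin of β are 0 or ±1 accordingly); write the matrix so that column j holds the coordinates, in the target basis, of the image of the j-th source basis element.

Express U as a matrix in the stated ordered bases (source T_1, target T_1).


the matrix is [[0, 0, 0]; [0, 41/17, -6/17]; [0, 6/17, 41/17]] (rows listed top to bottom)

image of 1: 0
image of cos x: (41/17)cos x + (6/17)sin x
image of sin x: -(6/17)cos x + (41/17)sin x
each image's coordinates form column j of the matrix


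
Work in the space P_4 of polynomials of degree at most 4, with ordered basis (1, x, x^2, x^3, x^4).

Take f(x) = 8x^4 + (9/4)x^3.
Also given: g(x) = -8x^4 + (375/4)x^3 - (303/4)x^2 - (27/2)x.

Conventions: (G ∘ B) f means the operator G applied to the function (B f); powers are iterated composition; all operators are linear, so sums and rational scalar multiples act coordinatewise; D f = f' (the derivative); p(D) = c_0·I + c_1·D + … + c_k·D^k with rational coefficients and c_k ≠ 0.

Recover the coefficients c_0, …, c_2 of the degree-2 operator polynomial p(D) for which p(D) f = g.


c_0 = -1, c_1 = 3, c_2 = -1

D^0 f = 8x^4 + (9/4)x^3
D^1 f = 32x^3 + (27/4)x^2
D^2 f = 96x^2 + (27/2)x
matching coefficients of g against c_0 f + c_1 Df + … from the top degree down determines the c_i
solution: c_0 = -1, c_1 = 3, c_2 = -1


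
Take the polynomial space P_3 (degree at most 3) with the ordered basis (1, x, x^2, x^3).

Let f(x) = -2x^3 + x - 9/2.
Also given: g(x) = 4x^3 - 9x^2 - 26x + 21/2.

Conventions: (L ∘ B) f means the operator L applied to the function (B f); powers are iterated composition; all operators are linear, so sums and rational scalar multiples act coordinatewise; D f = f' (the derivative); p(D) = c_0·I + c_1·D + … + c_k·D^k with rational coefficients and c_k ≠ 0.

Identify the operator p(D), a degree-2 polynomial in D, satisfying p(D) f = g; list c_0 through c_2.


D^0 f = -2x^3 + x - 9/2
D^1 f = -6x^2 + 1
D^2 f = -12x
matching coefficients of g against c_0 f + c_1 Df + … from the top degree down determines the c_i
solution: c_0 = -2, c_1 = 3/2, c_2 = 2

p(D) = -2·I + (3/2)·D + 2·D^2, i.e. c_0 = -2, c_1 = 3/2, c_2 = 2


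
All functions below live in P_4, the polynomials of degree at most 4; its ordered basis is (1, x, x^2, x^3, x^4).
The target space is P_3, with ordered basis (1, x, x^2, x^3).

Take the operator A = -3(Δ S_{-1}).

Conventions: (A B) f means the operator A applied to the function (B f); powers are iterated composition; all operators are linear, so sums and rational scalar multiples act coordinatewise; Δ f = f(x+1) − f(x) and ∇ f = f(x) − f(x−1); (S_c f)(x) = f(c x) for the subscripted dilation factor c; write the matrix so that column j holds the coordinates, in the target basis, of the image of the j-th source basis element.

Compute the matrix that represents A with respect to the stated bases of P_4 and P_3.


the matrix is [[0, 3, -3, 3, -3]; [0, 0, -6, 9, -12]; [0, 0, 0, 9, -18]; [0, 0, 0, 0, -12]] (rows listed top to bottom)

image of 1: 0
image of x: 3
image of x^2: -6x - 3
image of x^3: 9x^2 + 9x + 3
image of x^4: -12x^3 - 18x^2 - 12x - 3
each image's coordinates form column j of the matrix


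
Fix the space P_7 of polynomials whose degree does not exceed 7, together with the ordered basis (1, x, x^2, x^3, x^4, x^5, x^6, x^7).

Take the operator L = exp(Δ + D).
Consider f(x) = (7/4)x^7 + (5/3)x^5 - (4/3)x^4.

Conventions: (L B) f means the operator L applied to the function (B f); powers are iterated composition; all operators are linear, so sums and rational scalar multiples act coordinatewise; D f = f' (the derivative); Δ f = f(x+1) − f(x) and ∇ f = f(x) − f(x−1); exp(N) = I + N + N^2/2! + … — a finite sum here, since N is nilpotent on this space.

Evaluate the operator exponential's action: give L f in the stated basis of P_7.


the result is g(x) = (7/4)x^7 + (49/2)x^6 + (2225/12)x^5 + (11209/12)x^4 + (9773/3)x^3 + (30681/4)x^2 + (133159/12)x + 7514

order-1 term: (49/2)x^6 + (147/4)x^5 + (935/12)x^4 + (269/4)x^3 + (545/12)x^2 + (61/4)x + 25/12
order-2 term: 147x^5 + (735/2)x^4 + (8885/12)x^3 + 803x^2 + (6155/12)x + 847/6
order-3 term: 490x^4 + 1470x^3 + (16235/6)x^2 + (30553/12)x + 12335/12
order-4 term: 980x^3 + 2940x^2 + (12895/3)x + 4879/2
order-5 term: 1176x^2 + 2940x + 7510/3
order-6 term: 784x + 1176
order-7 term: 224
the series for exp(Δ + D) f terminates at order 7
exp(Δ + D) f = (7/4)x^7 + (49/2)x^6 + (2225/12)x^5 + (11209/12)x^4 + (9773/3)x^3 + (30681/4)x^2 + (133159/12)x + 7514


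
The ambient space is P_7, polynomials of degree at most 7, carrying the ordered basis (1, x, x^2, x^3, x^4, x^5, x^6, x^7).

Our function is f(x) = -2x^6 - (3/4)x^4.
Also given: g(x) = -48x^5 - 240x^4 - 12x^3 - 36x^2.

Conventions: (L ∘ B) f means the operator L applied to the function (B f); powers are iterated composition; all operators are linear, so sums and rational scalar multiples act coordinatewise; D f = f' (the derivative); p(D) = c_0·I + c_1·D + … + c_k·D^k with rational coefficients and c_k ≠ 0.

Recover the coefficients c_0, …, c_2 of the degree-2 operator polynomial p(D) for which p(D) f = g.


D^0 f = -2x^6 - (3/4)x^4
D^1 f = -12x^5 - 3x^3
D^2 f = -60x^4 - 9x^2
matching coefficients of g against c_0 f + c_1 Df + … from the top degree down determines the c_i
solution: c_0 = 0, c_1 = 4, c_2 = 4

p(D) = 4·D + 4·D^2, i.e. c_0 = 0, c_1 = 4, c_2 = 4


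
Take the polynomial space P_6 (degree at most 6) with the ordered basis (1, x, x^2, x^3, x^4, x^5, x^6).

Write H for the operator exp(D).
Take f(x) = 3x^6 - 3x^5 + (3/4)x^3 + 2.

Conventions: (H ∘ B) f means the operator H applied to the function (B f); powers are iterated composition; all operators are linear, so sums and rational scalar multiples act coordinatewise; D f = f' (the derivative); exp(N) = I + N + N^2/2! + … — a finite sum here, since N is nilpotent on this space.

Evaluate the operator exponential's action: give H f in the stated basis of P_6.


the image equals g(x) = 3x^6 + 15x^5 + 30x^4 + (123/4)x^3 + (69/4)x^2 + (21/4)x + 11/4

order-1 term: 18x^5 - 15x^4 + (9/4)x^2
order-2 term: 45x^4 - 30x^3 + (9/4)x
order-3 term: 60x^3 - 30x^2 + 3/4
order-4 term: 45x^2 - 15x
order-5 term: 18x - 3
order-6 term: 3
the series for exp(D) f terminates at order 6
exp(D) f = 3x^6 + 15x^5 + 30x^4 + (123/4)x^3 + (69/4)x^2 + (21/4)x + 11/4


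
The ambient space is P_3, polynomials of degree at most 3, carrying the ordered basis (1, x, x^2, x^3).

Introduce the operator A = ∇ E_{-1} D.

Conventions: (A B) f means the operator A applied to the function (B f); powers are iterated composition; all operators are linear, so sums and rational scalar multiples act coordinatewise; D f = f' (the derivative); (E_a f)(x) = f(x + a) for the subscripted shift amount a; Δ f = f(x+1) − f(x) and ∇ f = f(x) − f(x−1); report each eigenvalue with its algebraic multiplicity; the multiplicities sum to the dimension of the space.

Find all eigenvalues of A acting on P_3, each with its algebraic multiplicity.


λ = 0 (multiplicity 4)

image of 1: 0
image of x: 0
image of x^2: 2
image of x^3: 6x - 9
the matrix is upper triangular; its diagonal is (0, 0, 0, 0)
for a triangular matrix the eigenvalues are the diagonal entries, with algebraic multiplicity their repetition count


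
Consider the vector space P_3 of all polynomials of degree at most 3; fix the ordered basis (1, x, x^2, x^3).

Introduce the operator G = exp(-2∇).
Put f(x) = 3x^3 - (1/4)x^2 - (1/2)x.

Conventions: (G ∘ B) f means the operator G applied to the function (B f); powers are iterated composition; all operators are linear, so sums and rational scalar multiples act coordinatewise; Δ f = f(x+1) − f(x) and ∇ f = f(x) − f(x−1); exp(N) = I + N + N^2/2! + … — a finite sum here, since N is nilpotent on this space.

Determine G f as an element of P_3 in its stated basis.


the image equals g(x) = 3x^3 - (73/4)x^2 + (109/2)x - 133/2

order-1 term: -18x^2 + 19x - 11/2
order-2 term: 36x - 37
order-3 term: -24
the series for exp(-2∇) f terminates at order 3
exp(-2∇) f = 3x^3 - (73/4)x^2 + (109/2)x - 133/2


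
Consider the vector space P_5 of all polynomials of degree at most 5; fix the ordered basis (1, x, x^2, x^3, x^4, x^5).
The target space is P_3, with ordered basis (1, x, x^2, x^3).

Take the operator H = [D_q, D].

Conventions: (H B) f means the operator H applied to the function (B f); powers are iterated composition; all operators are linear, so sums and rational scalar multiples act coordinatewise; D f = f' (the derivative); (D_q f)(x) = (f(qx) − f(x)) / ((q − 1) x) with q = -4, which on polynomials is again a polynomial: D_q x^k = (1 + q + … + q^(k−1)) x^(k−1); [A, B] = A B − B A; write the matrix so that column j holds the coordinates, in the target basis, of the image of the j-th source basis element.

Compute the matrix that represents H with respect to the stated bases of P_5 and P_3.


the matrix is [[0, 0, 5, 0, 0, 0]; [0, 0, 0, -35, 0, 0]; [0, 0, 0, 0, 205, 0]; [0, 0, 0, 0, 0, -1075]] (rows listed top to bottom)

image of 1: 0
image of x: 0
image of x^2: 5
image of x^3: -35x
image of x^4: 205x^2
image of x^5: -1075x^3
each image's coordinates form column j of the matrix


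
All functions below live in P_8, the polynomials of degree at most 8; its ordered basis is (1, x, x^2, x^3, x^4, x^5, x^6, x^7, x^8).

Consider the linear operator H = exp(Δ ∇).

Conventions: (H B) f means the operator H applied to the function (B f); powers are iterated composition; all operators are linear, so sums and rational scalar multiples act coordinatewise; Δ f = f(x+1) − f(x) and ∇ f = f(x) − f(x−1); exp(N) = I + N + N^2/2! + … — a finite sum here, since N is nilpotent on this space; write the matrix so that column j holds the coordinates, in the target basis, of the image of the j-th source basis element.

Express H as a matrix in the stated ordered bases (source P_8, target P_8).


image of 1: 1
image of x: x
image of x^2: x^2 + 2
image of x^3: x^3 + 6x
image of x^4: x^4 + 12x^2 + 14
image of x^5: x^5 + 20x^3 + 70x
image of x^6: x^6 + 30x^4 + 210x^2 + 182
image of x^7: x^7 + 42x^5 + 490x^3 + 1274x
image of x^8: x^8 + 56x^6 + 980x^4 + 5096x^2 + 3614
each image's coordinates form column j of the matrix

the matrix is [[1, 0, 2, 0, 14, 0, 182, 0, 3614]; [0, 1, 0, 6, 0, 70, 0, 1274, 0]; [0, 0, 1, 0, 12, 0, 210, 0, 5096]; [0, 0, 0, 1, 0, 20, 0, 490, 0]; [0, 0, 0, 0, 1, 0, 30, 0, 980]; [0, 0, 0, 0, 0, 1, 0, 42, 0]; [0, 0, 0, 0, 0, 0, 1, 0, 56]; [0, 0, 0, 0, 0, 0, 0, 1, 0]; [0, 0, 0, 0, 0, 0, 0, 0, 1]] (rows listed top to bottom)


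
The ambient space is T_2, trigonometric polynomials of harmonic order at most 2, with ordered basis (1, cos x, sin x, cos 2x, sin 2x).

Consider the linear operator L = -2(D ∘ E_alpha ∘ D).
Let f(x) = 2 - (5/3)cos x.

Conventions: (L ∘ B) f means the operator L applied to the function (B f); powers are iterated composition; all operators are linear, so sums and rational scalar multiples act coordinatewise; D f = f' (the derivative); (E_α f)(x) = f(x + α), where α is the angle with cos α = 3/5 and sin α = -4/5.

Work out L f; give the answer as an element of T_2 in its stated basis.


g(x) = -2cos x - (8/3)sin x

D f = (5/3)sin x
E_alpha D f = -(4/3)cos x + sin x
D E_alpha D f = cos x + (4/3)sin x
(-2(D ∘ E_alpha ∘ D)) f = -2cos x - (8/3)sin x


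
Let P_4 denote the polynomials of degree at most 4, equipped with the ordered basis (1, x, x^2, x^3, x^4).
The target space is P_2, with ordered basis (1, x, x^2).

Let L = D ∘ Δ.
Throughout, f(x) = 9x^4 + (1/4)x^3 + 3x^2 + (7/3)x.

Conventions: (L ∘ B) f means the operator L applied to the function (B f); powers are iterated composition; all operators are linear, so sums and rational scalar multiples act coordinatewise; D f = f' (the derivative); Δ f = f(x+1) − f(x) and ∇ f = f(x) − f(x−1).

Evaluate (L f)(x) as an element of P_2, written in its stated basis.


the image equals g(x) = 108x^2 + (219/2)x + 171/4

Δ f = 36x^3 + (219/4)x^2 + (171/4)x + 175/12
D Δ f = 108x^2 + (219/2)x + 171/4


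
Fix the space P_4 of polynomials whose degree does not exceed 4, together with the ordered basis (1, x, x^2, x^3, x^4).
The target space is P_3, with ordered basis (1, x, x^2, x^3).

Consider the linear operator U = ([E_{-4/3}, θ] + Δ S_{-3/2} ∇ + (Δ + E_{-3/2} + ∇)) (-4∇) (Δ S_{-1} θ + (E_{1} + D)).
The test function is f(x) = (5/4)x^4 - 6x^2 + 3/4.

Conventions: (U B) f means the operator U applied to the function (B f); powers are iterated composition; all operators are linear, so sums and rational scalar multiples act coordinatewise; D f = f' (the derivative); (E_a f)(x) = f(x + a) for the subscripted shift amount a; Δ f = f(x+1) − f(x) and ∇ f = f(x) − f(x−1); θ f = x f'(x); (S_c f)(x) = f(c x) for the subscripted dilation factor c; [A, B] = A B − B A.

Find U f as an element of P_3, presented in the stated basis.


θ f = 5x^4 - 12x^2
S_{-1} θ f = 5x^4 - 12x^2
Δ S_{-1} θ f = 20x^3 + 30x^2 - 4x - 7
E_{1} f = (5/4)x^4 + 5x^3 + (3/2)x^2 - 7x - 4
D f = 5x^3 - 12x
(E_{1} + D) f = (5/4)x^4 + 10x^3 + (3/2)x^2 - 19x - 4
(Δ S_{-1} θ + (E_{1} + D)) f = (5/4)x^4 + 30x^3 + (63/2)x^2 - 23x - 11
∇ (Δ S_{-1} θ + (E_{1} + D)) f = 5x^3 + (165/2)x^2 - 22x - 103/4
(-4∇) (Δ S_{-1} θ + (E_{1} + D)) f = -20x^3 - 330x^2 + 88x + 103
θ (-4∇) (Δ S_{-1} θ + (E_{1} + D)) f = -60x^3 - 660x^2 + 88x
E_{-4/3} θ (-4∇) (Δ S_{-1} θ + (E_{1} + D)) f = -60x^3 - 420x^2 + 1528x - 10336/9
E_{-4/3} (-4∇) (Δ S_{-1} θ + (E_{1} + D)) f = -20x^3 - 250x^2 + (2584/3)x - 14947/27
θ E_{-4/3} (-4∇) (Δ S_{-1} θ + (E_{1} + D)) f = -60x^3 - 500x^2 + (2584/3)x
[E_{-4/3}, θ] (-4∇) (Δ S_{-1} θ + (E_{1} + D)) f = 80x^2 + (2000/3)x - 10336/9
∇ (-4∇) (Δ S_{-1} θ + (E_{1} + D)) f = -60x^2 - 600x + 398
S_{-3/2} ∇ (-4∇) (Δ S_{-1} θ + (E_{1} + D)) f = -135x^2 + 900x + 398
Δ S_{-3/2} ∇ (-4∇) (Δ S_{-1} θ + (E_{1} + D)) f = -270x + 765
Δ (-4∇) (Δ S_{-1} θ + (E_{1} + D)) f = -60x^2 - 720x - 262
E_{-3/2} (-4∇) (Δ S_{-1} θ + (E_{1} + D)) f = -20x^3 - 240x^2 + 943x - 704
∇ (-4∇) (Δ S_{-1} θ + (E_{1} + D)) f = -60x^2 - 600x + 398
(Δ + E_{-3/2} + ∇) (-4∇) (Δ S_{-1} θ + (E_{1} + D)) f = -20x^3 - 360x^2 - 377x - 568
([E_{-4/3}, θ] + Δ S_{-3/2} ∇ + (Δ + E_{-3/2} + ∇)) (-4∇) (Δ S_{-1} θ + (E_{1} + D)) f = -20x^3 - 280x^2 + (59/3)x - 8563/9

the result is g(x) = -20x^3 - 280x^2 + (59/3)x - 8563/9


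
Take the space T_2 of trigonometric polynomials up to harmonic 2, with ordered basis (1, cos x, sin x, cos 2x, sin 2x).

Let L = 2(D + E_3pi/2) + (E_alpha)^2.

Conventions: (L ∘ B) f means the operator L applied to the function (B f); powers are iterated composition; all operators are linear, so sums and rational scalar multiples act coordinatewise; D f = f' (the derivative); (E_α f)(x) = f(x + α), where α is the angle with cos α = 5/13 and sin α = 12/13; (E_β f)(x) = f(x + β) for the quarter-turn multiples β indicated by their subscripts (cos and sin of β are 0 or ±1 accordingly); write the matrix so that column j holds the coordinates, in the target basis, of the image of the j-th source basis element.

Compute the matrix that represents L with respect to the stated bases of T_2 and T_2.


image of 1: 3
image of cos x: -(119/169)cos x - (120/169)sin x
image of sin x: (120/169)cos x - (119/169)sin x
image of cos 2x: -(57361/28561)cos 2x - (85684/28561)sin 2x
image of sin 2x: (85684/28561)cos 2x - (57361/28561)sin 2x
each image's coordinates form column j of the matrix

the matrix is [[3, 0, 0, 0, 0]; [0, -119/169, 120/169, 0, 0]; [0, -120/169, -119/169, 0, 0]; [0, 0, 0, -57361/28561, 85684/28561]; [0, 0, 0, -85684/28561, -57361/28561]] (rows listed top to bottom)


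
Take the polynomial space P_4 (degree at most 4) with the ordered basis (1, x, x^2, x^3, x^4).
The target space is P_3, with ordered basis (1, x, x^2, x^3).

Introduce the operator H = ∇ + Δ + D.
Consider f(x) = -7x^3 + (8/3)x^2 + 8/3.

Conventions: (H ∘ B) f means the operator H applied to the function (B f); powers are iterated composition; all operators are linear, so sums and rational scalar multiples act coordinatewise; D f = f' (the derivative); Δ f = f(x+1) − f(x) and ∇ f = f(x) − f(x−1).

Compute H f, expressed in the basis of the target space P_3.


∇ f = -21x^2 + (79/3)x - 29/3
Δ f = -21x^2 - (47/3)x - 13/3
D f = -21x^2 + (16/3)x
(∇ + Δ + D) f = -63x^2 + 16x - 14

the result is g(x) = -63x^2 + 16x - 14


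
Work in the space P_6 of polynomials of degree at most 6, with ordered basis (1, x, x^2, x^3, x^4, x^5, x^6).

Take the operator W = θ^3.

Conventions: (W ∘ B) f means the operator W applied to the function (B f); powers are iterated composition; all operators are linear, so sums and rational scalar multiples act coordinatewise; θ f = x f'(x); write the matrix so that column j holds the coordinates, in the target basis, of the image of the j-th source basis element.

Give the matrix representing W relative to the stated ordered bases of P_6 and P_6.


the matrix is [[0, 0, 0, 0, 0, 0, 0]; [0, 1, 0, 0, 0, 0, 0]; [0, 0, 8, 0, 0, 0, 0]; [0, 0, 0, 27, 0, 0, 0]; [0, 0, 0, 0, 64, 0, 0]; [0, 0, 0, 0, 0, 125, 0]; [0, 0, 0, 0, 0, 0, 216]] (rows listed top to bottom)

image of 1: 0
image of x: x
image of x^2: 8x^2
image of x^3: 27x^3
image of x^4: 64x^4
image of x^5: 125x^5
image of x^6: 216x^6
each image's coordinates form column j of the matrix


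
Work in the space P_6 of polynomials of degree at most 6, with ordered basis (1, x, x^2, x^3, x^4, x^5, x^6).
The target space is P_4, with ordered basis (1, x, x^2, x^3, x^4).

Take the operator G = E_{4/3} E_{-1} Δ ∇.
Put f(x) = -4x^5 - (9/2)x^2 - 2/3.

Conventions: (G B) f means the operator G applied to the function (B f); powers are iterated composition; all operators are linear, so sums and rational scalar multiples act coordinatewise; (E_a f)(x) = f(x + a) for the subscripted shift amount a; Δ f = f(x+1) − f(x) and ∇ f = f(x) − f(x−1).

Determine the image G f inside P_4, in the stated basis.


∇ f = -20x^4 + 40x^3 - 40x^2 + 11x + 1/2
Δ ∇ f = -80x^3 - 40x - 9
E_{-1} Δ ∇ f = -80x^3 + 240x^2 - 280x + 111
E_{4/3} E_{-1} Δ ∇ f = -80x^3 - 80x^2 - (200/3)x - 683/27

the result is g(x) = -80x^3 - 80x^2 - (200/3)x - 683/27


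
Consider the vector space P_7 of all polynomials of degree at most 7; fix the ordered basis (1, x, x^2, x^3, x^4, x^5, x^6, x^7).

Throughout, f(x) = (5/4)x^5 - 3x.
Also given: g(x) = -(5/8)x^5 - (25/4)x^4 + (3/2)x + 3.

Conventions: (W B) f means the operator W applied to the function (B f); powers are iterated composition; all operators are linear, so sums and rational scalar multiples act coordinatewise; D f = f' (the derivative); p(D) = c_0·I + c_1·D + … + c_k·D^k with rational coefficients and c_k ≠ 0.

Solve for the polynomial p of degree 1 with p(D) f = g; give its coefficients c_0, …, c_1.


p(D) = -(1/2)·I − D, i.e. c_0 = -1/2, c_1 = -1

D^0 f = (5/4)x^5 - 3x
D^1 f = (25/4)x^4 - 3
matching coefficients of g against c_0 f + c_1 Df + … from the top degree down determines the c_i
solution: c_0 = -1/2, c_1 = -1


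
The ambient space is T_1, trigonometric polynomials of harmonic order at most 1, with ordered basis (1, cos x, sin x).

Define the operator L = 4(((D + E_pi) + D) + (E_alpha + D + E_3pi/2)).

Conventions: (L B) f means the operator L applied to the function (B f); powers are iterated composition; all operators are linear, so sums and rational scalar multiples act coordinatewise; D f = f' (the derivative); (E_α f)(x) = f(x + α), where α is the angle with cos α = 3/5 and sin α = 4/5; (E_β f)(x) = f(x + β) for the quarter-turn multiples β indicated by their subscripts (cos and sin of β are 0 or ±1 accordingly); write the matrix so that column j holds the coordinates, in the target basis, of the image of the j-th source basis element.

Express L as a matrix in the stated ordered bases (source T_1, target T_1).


image of 1: 12
image of cos x: -(8/5)cos x - (56/5)sin x
image of sin x: (56/5)cos x - (8/5)sin x
each image's coordinates form column j of the matrix

the matrix is [[12, 0, 0]; [0, -8/5, 56/5]; [0, -56/5, -8/5]] (rows listed top to bottom)


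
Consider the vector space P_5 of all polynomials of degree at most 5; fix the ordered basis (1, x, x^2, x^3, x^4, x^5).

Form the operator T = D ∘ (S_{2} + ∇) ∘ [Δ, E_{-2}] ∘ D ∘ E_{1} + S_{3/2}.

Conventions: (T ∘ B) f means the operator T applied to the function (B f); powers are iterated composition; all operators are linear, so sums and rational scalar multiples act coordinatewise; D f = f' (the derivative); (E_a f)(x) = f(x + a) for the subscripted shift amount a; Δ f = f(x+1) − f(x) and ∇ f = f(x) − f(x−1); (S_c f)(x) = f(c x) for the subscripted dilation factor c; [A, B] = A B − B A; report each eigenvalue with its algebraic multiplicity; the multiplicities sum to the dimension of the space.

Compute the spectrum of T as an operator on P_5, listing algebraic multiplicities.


λ = 1 (multiplicity 1), λ = 3/2 (multiplicity 1), λ = 9/4 (multiplicity 1), λ = 27/8 (multiplicity 1), λ = 81/16 (multiplicity 1), λ = 243/32 (multiplicity 1)

image of 1: 1
image of x: (3/2)x
image of x^2: (9/4)x^2
image of x^3: (27/8)x^3
image of x^4: (81/16)x^4
image of x^5: (243/32)x^5
the matrix is upper triangular; its diagonal is (1, 3/2, 9/4, 27/8, 81/16, 243/32)
for a triangular matrix the eigenvalues are the diagonal entries, with algebraic multiplicity their repetition count


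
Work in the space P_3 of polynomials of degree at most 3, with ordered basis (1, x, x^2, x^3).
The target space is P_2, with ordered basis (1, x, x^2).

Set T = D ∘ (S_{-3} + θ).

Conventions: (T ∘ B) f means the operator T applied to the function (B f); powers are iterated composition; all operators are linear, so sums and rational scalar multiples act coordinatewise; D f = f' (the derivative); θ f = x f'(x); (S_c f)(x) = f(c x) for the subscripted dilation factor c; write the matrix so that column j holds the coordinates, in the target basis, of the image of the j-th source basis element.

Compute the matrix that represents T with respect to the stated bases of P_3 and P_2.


image of 1: 0
image of x: -2
image of x^2: 22x
image of x^3: -72x^2
each image's coordinates form column j of the matrix

the matrix is [[0, -2, 0, 0]; [0, 0, 22, 0]; [0, 0, 0, -72]] (rows listed top to bottom)


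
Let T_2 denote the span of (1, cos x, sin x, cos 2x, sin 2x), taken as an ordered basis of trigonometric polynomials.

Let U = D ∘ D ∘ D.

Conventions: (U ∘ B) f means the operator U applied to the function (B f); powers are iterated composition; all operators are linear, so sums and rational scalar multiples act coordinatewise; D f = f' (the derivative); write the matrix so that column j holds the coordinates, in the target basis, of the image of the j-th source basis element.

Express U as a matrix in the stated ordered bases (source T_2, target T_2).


image of 1: 0
image of cos x: sin x
image of sin x: -cos x
image of cos 2x: 8sin 2x
image of sin 2x: -8cos 2x
each image's coordinates form column j of the matrix

the matrix is [[0, 0, 0, 0, 0]; [0, 0, -1, 0, 0]; [0, 1, 0, 0, 0]; [0, 0, 0, 0, -8]; [0, 0, 0, 8, 0]] (rows listed top to bottom)


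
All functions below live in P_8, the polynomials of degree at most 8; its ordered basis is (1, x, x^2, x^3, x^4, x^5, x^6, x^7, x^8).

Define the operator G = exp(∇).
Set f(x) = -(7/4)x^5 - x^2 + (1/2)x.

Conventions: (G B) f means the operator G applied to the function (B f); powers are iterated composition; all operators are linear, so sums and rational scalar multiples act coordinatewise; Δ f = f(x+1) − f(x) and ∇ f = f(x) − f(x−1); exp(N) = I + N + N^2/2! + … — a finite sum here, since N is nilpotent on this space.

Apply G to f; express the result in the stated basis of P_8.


order-1 term: -(35/4)x^4 + (35/2)x^3 - (35/2)x^2 + (27/4)x - 1/4
order-2 term: -(35/2)x^3 + (105/2)x^2 - (245/4)x + 101/4
order-3 term: -(35/2)x^2 + (105/2)x - 175/4
order-4 term: -(35/4)x + 35/2
order-5 term: -7/4
the series for exp(∇) f terminates at order 5
exp(∇) f = -(7/4)x^5 - (35/4)x^4 + (33/2)x^2 - (41/4)x - 3

g(x) = -(7/4)x^5 - (35/4)x^4 + (33/2)x^2 - (41/4)x - 3


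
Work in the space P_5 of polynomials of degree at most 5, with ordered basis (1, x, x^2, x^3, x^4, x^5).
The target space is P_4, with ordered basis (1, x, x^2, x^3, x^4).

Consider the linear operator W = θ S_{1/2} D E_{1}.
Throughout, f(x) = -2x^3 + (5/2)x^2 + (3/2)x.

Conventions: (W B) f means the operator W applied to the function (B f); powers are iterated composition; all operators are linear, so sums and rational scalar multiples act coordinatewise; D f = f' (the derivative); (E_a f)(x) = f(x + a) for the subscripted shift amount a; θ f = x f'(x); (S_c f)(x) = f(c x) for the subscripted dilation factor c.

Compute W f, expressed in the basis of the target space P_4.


the image equals g(x) = -3x^2 - (7/2)x

E_{1} f = -2x^3 - (7/2)x^2 + (1/2)x + 2
D E_{1} f = -6x^2 - 7x + 1/2
S_{1/2} D E_{1} f = -(3/2)x^2 - (7/2)x + 1/2
θ (S_{1/2} D E_{1}) f = -3x^2 - (7/2)x


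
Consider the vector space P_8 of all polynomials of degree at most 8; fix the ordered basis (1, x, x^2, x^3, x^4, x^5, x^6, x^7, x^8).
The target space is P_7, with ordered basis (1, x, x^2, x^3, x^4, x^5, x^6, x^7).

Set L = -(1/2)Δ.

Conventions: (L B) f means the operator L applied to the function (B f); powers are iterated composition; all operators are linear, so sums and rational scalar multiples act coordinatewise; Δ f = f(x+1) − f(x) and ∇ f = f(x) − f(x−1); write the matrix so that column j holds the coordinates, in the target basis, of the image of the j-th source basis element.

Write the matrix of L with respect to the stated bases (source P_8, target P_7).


image of 1: 0
image of x: -1/2
image of x^2: -x - 1/2
image of x^3: -(3/2)x^2 - (3/2)x - 1/2
image of x^4: -2x^3 - 3x^2 - 2x - 1/2
image of x^5: -(5/2)x^4 - 5x^3 - 5x^2 - (5/2)x - 1/2
image of x^6: -3x^5 - (15/2)x^4 - 10x^3 - (15/2)x^2 - 3x - 1/2
image of x^7: -(7/2)x^6 - (21/2)x^5 - (35/2)x^4 - (35/2)x^3 - (21/2)x^2 - (7/2)x - 1/2
image of x^8: -4x^7 - 14x^6 - 28x^5 - 35x^4 - 28x^3 - 14x^2 - 4x - 1/2
each image's coordinates form column j of the matrix

the matrix is [[0, -1/2, -1/2, -1/2, -1/2, -1/2, -1/2, -1/2, -1/2]; [0, 0, -1, -3/2, -2, -5/2, -3, -7/2, -4]; [0, 0, 0, -3/2, -3, -5, -15/2, -21/2, -14]; [0, 0, 0, 0, -2, -5, -10, -35/2, -28]; [0, 0, 0, 0, 0, -5/2, -15/2, -35/2, -35]; [0, 0, 0, 0, 0, 0, -3, -21/2, -28]; [0, 0, 0, 0, 0, 0, 0, -7/2, -14]; [0, 0, 0, 0, 0, 0, 0, 0, -4]] (rows listed top to bottom)
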